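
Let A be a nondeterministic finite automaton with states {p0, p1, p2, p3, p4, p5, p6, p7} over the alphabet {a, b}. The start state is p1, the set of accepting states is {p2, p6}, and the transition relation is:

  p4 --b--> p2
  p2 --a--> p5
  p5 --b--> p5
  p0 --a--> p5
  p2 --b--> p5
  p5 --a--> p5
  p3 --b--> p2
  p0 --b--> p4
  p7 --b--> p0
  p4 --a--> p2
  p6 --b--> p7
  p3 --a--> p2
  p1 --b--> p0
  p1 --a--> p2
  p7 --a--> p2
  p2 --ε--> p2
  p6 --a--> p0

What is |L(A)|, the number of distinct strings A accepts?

The useful subgraph on states {p0, p1, p2, p4} is acyclic, so L(A) is finite; the longest accepting path visits 4 useful states, giving maximum string length 3.
Counting accepting paths from p1 by length: 1 of length 1, 2 of length 3. Total 3.

3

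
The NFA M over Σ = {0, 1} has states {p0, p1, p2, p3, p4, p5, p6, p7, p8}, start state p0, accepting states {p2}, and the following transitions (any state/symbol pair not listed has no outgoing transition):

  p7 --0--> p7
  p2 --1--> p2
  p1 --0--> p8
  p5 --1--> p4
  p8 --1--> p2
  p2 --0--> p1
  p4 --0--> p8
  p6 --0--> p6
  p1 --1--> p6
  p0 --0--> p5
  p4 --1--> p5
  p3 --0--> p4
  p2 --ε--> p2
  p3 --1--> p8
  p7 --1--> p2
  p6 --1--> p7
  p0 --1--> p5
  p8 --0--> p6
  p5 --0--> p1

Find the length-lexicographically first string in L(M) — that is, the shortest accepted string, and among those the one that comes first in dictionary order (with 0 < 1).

A breadth-first search from p0 reaches an accepting state first via the path p0 → p5 → p1 → p8 → p2 on input 0001.
No string of length < 4 is accepted (BFS exhausts all shorter strings without reaching an accepting state), and 0001 is the lexicographically least accepting string of length 4.

0001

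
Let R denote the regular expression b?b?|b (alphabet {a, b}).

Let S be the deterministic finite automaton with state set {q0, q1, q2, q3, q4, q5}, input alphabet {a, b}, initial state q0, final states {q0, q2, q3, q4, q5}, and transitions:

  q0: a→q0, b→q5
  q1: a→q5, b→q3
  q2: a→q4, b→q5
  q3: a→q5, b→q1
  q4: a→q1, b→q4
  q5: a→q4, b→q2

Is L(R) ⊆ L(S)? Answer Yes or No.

Yes

Converting the expression R to a DFA (subset construction, then merging equivalent states) gives the minimal DFA with states {r0, r1, r2, r3}, start state r0, accepting states {r0, r2, r3} and transitions r0: a→r1, b→r2; r1: a→r1, b→r1; r2: a→r1, b→r3; r3: a→r1, b→r1.
Exploring the product automaton R × S from the start pair (r0, q0), following both machines on each input symbol, reaches 9 state pairs: (r0, q0), (r1, q0), (r2, q5), (r1, q5), (r1, q4), (r3, q2), (r1, q2), (r1, q1), (r1, q3).
R accepts in {r0, r2, r3} and S accepts in {q0, q2, q3, q4, q5}. The reachable pairs whose R-component is accepting are (r0, q0), (r2, q5), (r3, q2); in each of them the S-component is accepting too, so the product for L(R) \ L(S) (R-component accepting, S-component rejecting) has no reachable accepting pair and the difference is empty.
Hence every string in L(R) is also in L(S).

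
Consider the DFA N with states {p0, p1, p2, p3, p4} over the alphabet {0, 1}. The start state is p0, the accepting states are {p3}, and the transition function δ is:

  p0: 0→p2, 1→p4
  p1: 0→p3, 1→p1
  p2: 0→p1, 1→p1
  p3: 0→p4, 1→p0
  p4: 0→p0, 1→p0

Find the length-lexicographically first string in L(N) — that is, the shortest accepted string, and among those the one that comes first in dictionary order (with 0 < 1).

A breadth-first search from p0 reaches an accepting state first via the path p0 → p2 → p1 → p3 on input 000.
No string of length < 3 is accepted (BFS exhausts all shorter strings without reaching an accepting state), and 000 is the lexicographically least accepting string of length 3.

000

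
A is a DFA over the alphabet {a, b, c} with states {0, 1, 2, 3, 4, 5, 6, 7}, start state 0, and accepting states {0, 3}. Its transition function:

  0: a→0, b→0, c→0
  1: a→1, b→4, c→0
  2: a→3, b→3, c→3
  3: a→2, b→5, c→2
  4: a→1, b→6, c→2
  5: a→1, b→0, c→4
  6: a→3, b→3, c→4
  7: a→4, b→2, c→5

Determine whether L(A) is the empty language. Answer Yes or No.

The empty string ε is accepted: the run 0 ends in the accepting state 0.
Since at least one string is accepted, L(A) is not empty.

No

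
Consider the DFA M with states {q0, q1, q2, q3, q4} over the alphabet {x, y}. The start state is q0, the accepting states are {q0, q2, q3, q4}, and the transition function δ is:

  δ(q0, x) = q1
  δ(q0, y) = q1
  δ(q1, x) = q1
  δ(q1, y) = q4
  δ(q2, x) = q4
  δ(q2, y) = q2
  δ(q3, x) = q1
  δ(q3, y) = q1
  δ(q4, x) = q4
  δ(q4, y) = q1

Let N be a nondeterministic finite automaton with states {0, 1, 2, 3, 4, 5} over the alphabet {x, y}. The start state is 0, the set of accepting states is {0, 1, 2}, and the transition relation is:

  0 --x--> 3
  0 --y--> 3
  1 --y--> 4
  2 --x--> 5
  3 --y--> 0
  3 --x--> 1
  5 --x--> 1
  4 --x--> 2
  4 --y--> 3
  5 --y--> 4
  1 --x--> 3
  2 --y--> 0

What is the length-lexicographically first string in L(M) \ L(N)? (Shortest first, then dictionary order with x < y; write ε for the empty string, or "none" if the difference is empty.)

xxy

The string xxy is accepted by M but not by N.
No shorter string lies in the difference, and xxy is the lexicographically first length-3 string in L(M) \ L(N).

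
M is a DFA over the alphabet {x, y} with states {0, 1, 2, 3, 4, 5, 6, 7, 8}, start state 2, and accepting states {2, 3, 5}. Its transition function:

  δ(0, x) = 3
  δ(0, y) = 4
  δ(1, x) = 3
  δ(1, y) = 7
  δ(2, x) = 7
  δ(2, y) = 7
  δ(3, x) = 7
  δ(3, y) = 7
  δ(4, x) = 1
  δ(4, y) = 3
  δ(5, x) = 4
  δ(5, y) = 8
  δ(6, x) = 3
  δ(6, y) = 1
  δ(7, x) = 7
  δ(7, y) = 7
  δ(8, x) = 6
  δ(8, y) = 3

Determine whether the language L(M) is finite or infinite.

The useful states (reachable from 2 and able to reach an accepting state) are {2}.
Restricted to these states the transition graph has no cycle, so every accepting path has bounded length and L is finite.

finite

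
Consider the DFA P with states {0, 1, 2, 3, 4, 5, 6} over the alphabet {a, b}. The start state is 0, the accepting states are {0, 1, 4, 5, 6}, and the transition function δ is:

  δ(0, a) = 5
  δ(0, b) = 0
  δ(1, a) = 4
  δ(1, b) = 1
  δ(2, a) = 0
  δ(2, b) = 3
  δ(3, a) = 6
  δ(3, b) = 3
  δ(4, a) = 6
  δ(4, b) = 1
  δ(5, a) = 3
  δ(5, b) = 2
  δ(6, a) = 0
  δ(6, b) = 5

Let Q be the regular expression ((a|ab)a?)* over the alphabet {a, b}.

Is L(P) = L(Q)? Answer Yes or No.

The string b is accepted by P but rejected by Q.
So L(P) ≠ L(Q).

No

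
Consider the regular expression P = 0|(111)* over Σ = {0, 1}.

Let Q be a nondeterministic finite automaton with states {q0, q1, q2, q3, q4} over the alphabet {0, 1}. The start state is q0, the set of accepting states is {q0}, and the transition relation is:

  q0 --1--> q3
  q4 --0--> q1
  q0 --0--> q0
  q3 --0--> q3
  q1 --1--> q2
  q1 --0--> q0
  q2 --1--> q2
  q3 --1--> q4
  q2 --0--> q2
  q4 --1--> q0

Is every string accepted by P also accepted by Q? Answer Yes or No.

Yes

Converting the expression P to a DFA (subset construction, then merging equivalent states) gives the minimal DFA with states {p0, p1, p2, p3, p4, p5}, start state p0, accepting states {p0, p1, p5} and transitions p0: 0→p1, 1→p2; p1: 0→p3, 1→p3; p2: 0→p3, 1→p4; p3: 0→p3, 1→p3; p4: 0→p3, 1→p5; p5: 0→p3, 1→p2.
Exploring the product automaton P × Q from the start pair (p0, q0), following both machines on each input symbol, reaches 10 state pairs: (p0, q0), (p1, q0), (p2, q3), (p3, q0), (p3, q3), (p4, q4), (p3, q4), (p3, q1), (p5, q0), (p3, q2).
P accepts in {p0, p1, p5} and Q accepts in {q0}. The reachable pairs whose P-component is accepting are (p0, q0), (p1, q0), (p5, q0); in each of them the Q-component is accepting too, so the product for L(P) \ L(Q) (P-component accepting, Q-component rejecting) has no reachable accepting pair and the difference is empty.
Hence every string in L(P) is also in L(Q).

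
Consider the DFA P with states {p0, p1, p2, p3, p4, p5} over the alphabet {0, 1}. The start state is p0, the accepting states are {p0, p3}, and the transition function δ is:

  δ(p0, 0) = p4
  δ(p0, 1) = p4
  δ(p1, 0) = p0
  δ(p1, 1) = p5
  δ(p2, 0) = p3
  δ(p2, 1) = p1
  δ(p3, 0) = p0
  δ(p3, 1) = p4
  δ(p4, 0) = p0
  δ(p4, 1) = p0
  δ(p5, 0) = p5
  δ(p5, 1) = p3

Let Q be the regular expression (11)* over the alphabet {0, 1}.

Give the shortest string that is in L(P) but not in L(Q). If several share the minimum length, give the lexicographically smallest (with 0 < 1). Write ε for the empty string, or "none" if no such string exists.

00

The string 00 is accepted by P but not by Q.
No shorter string lies in the difference, and 00 is the lexicographically first length-2 string in L(P) \ L(Q).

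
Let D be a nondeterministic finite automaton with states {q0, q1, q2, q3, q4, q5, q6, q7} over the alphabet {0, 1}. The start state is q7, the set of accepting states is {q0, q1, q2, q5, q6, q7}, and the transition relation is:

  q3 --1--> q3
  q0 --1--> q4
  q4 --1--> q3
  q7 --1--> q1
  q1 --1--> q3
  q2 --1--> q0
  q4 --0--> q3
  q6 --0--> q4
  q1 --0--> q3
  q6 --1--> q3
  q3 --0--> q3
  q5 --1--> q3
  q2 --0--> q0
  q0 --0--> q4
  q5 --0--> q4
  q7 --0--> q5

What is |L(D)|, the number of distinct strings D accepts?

The useful subgraph on states {q1, q5, q7} is acyclic, so L(D) is finite; the longest accepting path visits 2 useful states, giving maximum string length 1.
Counting accepting paths from q7 by length: 1 of length 0, 2 of length 1. Total 3.

3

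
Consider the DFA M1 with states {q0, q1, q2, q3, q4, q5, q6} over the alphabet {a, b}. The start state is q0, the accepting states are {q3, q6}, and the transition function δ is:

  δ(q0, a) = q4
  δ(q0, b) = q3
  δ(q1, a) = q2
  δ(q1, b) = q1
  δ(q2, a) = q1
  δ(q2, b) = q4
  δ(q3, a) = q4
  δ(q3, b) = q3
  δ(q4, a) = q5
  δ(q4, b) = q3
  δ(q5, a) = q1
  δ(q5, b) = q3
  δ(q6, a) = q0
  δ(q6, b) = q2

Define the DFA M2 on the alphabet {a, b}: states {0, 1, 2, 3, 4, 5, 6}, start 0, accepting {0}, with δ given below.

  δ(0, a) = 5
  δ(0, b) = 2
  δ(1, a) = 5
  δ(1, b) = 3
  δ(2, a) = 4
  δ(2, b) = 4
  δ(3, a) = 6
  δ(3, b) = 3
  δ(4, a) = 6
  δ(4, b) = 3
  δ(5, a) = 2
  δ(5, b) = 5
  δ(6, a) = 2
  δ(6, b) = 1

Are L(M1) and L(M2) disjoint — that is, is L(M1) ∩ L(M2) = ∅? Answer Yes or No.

Yes

Exploring the product automaton M1 × M2 from the start pair (q0, 0), following both machines on each input symbol, reaches 25 state pairs: (q0, 0), (q4, 5), (q3, 2), (q5, 2), (q3, 5), (q4, 4), (q3, 4), (q1, 4), (q4, 2), (q5, 6), (q3, 3), (q4, 6), (q2, 6), (q1, 3), (q5, 4), (q1, 2), (q3, 1), (q4, 1), (q1, 6), (q2, 4), (q5, 5), (q2, 2), (q1, 1), (q4, 3), (q2, 5).
M1 accepts in {q3, q6} and M2 accepts in {0}; no reachable pair has both components accepting, so no string drives both machines to acceptance simultaneously and L(M1) ∩ L(M2) = ∅.
So no string is accepted by both, and the intersection is empty.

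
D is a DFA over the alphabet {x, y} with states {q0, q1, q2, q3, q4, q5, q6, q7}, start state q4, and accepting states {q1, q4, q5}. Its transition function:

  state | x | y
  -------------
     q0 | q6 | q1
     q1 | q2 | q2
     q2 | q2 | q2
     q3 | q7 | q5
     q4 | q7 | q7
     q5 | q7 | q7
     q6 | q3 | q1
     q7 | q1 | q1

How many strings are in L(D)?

5

The useful subgraph on states {q1, q4, q7} is acyclic, so L(D) is finite; the longest accepting path visits 3 useful states, giving maximum string length 2.
Counting accepting paths from q4 by length: 1 of length 0, 4 of length 2. Total 5.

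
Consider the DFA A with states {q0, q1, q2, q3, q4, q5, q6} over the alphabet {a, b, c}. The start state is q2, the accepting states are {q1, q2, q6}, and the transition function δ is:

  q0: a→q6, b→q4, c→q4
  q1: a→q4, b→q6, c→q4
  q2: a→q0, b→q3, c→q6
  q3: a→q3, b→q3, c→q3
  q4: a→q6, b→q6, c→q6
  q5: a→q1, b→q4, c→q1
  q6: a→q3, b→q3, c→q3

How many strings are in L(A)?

The useful subgraph on states {q0, q2, q4, q6} is acyclic, so L(A) is finite; the longest accepting path visits 4 useful states, giving maximum string length 3.
Counting accepting paths from q2 by length: 1 of length 0, 1 of length 1, 1 of length 2, 6 of length 3. Total 9.

9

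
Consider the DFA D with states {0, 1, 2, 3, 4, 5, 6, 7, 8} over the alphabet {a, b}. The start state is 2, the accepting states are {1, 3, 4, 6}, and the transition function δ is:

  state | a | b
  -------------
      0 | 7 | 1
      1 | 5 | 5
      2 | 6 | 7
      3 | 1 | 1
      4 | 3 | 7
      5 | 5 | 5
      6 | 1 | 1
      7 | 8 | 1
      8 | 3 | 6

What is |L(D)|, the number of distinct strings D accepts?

10

The useful subgraph on states {1, 2, 3, 6, 7, 8} is acyclic, so L(D) is finite; the longest accepting path visits 5 useful states, giving maximum string length 4.
Counting accepting paths from 2 by length: 1 of length 1, 3 of length 2, 2 of length 3, 4 of length 4. Total 10.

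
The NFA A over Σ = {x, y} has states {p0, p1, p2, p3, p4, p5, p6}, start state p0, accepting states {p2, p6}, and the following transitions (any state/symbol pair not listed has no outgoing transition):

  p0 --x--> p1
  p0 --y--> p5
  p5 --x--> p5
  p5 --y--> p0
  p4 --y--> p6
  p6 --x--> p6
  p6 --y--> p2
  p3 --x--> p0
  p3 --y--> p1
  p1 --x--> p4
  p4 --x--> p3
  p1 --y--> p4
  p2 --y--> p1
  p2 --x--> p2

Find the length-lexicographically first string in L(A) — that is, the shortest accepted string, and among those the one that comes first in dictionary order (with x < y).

A breadth-first search from p0 reaches an accepting state first via the path p0 → p1 → p4 → p6 on input xxy.
No string of length < 3 is accepted (BFS exhausts all shorter strings without reaching an accepting state), and xxy is the lexicographically least accepting string of length 3.

xxy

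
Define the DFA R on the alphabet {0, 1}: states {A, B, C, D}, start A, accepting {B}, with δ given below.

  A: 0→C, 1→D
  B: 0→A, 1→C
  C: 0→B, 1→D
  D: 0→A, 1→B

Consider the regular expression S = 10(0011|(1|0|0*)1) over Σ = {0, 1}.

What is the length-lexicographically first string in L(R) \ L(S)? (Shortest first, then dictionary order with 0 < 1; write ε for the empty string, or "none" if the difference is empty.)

00

The string 00 is accepted by R but not by S.
No shorter string lies in the difference, and 00 is the lexicographically first length-2 string in L(R) \ L(S).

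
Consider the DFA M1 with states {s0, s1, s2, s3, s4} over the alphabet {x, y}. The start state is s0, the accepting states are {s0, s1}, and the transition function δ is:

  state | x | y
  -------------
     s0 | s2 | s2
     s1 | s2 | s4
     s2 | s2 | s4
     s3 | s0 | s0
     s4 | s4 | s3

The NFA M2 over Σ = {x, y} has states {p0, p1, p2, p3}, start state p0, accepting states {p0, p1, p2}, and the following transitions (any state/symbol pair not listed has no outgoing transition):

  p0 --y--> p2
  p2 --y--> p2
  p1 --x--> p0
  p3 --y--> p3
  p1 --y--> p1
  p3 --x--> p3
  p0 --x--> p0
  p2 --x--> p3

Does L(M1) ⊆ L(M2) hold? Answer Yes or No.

No

The string xyyx is in L(M1) but not in L(M2).
So L(M1) ⊄ L(M2).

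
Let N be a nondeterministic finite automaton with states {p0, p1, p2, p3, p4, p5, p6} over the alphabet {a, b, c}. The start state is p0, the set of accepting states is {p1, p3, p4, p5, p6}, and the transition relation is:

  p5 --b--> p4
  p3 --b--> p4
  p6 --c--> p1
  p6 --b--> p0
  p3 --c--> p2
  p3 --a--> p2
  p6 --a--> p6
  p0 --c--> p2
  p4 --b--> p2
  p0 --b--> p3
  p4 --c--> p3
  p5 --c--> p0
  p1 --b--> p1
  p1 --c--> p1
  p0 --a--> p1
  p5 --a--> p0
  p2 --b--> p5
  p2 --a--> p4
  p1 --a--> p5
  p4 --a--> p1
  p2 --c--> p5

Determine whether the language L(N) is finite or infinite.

infinite

State p1 is reachable from the start and can reach an accepting state, and it lies on the cycle p1 → p1.
Traversing that cycle any number of times yields accepted strings of unbounded length, so the language is infinite.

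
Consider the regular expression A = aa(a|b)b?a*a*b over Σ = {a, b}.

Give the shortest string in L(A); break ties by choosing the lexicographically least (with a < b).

aaab

By inspection of the expression, no string of length less than 4 matches, and aaab is the lexicographically first match of length 4.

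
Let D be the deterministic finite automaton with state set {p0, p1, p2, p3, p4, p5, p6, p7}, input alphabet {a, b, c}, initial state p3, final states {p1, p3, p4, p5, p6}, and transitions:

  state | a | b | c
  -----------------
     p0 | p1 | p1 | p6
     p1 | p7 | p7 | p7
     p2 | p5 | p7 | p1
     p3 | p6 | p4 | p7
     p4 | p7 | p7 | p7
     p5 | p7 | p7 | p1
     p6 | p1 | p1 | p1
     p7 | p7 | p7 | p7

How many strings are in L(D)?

The useful subgraph on states {p1, p3, p4, p6} is acyclic, so L(D) is finite; the longest accepting path visits 3 useful states, giving maximum string length 2.
Counting accepting paths from p3 by length: 1 of length 0, 2 of length 1, 3 of length 2. Total 6.

6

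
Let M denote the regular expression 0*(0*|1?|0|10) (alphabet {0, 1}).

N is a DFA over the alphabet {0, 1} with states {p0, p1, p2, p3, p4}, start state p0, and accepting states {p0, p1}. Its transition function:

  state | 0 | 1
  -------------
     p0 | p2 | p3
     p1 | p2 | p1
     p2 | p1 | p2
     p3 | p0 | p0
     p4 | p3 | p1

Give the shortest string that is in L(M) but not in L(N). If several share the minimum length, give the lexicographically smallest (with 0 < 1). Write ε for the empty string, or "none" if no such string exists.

0

The string 0 is accepted by M but not by N.
No shorter string lies in the difference, and 0 is the lexicographically first length-1 string in L(M) \ L(N).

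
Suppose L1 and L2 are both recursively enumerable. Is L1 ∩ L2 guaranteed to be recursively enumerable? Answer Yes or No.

Run the recogniser for L₁; if it accepts, run the recogniser for L₂ and accept if that accepts too. If either runs forever the input is never accepted, which is all a recogniser needs.
So the recursively enumerable languages are closed under intersection.

Yes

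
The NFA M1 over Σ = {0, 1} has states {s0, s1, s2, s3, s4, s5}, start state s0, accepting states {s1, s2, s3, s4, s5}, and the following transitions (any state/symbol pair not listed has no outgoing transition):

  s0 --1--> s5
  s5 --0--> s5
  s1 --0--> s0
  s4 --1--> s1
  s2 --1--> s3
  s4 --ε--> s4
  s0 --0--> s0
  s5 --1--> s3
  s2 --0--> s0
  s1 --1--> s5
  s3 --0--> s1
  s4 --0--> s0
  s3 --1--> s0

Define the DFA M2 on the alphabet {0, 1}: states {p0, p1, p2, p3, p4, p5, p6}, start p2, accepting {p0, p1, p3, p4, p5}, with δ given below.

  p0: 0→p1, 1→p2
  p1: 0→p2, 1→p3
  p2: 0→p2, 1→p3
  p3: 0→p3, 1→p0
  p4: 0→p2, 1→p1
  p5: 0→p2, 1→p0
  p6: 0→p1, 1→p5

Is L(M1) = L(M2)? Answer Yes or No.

Yes

Exploring the product automaton M1 × M2 from the start pair (s0, p2), following both machines on each input symbol, reaches 4 state pairs: (s0, p2), (s5, p3), (s3, p0), (s1, p1).
M1 accepts in {s1, s2, s3, s4, s5} and M2 accepts in {p0, p1, p3, p4, p5}. In every reachable pair the two components are either both accepting — (s5, p3), (s3, p0), (s1, p1) — or both non-accepting, so no string is accepted by exactly one of the machines: L(M1) \ L(M2) and L(M2) \ L(M1) are both empty.
Hence every string is accepted by M1 iff it is accepted by M2, and the two languages coincide.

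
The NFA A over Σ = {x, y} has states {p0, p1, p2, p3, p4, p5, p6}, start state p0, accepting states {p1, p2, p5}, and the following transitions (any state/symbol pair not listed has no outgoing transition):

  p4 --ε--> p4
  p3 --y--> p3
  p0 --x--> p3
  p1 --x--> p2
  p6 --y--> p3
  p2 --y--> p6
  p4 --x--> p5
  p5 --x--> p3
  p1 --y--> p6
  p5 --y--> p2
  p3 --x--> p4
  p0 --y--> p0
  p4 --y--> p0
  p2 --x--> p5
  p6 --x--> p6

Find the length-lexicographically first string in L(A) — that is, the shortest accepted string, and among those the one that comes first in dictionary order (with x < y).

xxx

A breadth-first search from p0 reaches an accepting state first via the path p0 → p3 → p4 → p5 on input xxx.
No string of length < 3 is accepted (BFS exhausts all shorter strings without reaching an accepting state), and xxx is the lexicographically least accepting string of length 3.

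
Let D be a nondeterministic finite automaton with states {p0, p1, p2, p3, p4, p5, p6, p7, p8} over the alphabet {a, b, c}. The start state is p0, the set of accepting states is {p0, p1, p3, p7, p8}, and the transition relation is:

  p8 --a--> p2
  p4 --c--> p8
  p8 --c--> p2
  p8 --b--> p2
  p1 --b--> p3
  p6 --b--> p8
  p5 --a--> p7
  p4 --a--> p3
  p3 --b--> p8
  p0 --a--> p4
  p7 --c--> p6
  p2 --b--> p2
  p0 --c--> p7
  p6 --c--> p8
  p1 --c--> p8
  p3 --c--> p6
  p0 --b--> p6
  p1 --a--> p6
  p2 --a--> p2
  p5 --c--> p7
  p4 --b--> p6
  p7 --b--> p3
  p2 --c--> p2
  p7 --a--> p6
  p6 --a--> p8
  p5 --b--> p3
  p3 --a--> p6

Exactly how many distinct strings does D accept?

The useful subgraph on states {p0, p3, p4, p6, p7, p8} is acyclic, so L(D) is finite; the longest accepting path visits 5 useful states, giving maximum string length 4.
Counting accepting paths from p0 by length: 1 of length 0, 1 of length 1, 6 of length 2, 11 of length 3, 12 of length 4. Total 31.

31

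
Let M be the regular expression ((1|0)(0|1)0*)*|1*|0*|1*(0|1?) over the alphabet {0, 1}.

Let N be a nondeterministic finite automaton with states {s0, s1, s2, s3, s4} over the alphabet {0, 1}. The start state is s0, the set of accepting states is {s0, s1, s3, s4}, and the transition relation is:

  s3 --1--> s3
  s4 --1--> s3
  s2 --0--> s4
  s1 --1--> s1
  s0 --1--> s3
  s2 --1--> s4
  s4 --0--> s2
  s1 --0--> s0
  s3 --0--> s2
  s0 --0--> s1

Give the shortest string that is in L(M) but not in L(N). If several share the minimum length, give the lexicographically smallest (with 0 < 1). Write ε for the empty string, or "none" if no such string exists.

The string 10 is accepted by M but not by N.
No shorter string lies in the difference, and 10 is the lexicographically first length-2 string in L(M) \ L(N).

10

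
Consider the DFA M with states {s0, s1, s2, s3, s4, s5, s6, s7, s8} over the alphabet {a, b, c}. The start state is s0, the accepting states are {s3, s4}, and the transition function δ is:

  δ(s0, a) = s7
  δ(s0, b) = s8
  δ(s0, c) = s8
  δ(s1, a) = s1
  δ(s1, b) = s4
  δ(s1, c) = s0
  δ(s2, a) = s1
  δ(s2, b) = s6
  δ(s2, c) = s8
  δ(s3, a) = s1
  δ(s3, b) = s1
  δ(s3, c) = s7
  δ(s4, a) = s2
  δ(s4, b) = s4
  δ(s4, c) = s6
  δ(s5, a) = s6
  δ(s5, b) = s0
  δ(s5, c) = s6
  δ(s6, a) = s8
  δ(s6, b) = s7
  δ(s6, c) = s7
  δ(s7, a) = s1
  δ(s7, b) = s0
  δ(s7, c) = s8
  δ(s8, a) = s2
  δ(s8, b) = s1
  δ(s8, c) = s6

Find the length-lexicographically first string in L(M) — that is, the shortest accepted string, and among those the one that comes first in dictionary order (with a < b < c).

aab

A breadth-first search from s0 reaches an accepting state first via the path s0 → s7 → s1 → s4 on input aab.
No string of length < 3 is accepted (BFS exhausts all shorter strings without reaching an accepting state), and aab is the lexicographically least accepting string of length 3.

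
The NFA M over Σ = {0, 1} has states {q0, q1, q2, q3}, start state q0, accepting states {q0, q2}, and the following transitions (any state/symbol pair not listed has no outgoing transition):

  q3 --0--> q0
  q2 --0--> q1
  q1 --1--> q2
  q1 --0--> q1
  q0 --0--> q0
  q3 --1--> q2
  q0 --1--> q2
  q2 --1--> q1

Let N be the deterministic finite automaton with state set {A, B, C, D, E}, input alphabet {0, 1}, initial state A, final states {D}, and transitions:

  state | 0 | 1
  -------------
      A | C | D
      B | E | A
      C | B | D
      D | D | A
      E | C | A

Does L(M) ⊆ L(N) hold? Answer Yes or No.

No

The empty string ε is in L(M) but not in L(N).
So L(M) ⊄ L(N).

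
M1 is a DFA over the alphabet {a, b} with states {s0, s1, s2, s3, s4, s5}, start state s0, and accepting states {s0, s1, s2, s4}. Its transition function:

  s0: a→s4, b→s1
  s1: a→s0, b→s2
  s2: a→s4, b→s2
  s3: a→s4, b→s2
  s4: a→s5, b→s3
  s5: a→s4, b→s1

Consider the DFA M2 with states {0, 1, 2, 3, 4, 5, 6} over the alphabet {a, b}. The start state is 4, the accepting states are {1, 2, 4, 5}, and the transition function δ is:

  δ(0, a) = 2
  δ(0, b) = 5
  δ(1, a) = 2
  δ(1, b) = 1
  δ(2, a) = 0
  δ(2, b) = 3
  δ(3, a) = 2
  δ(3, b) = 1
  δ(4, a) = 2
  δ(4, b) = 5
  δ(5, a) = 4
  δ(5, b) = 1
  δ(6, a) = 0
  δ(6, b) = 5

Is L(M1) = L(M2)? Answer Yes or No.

Yes

Exploring the product automaton M1 × M2 from the start pair (s0, 4), following both machines on each input symbol, reaches 6 state pairs: (s0, 4), (s4, 2), (s1, 5), (s5, 0), (s3, 3), (s2, 1).
M1 accepts in {s0, s1, s2, s4} and M2 accepts in {1, 2, 4, 5}. In every reachable pair the two components are either both accepting — (s0, 4), (s4, 2), (s1, 5), (s2, 1) — or both non-accepting, so no string is accepted by exactly one of the machines: L(M1) \ L(M2) and L(M2) \ L(M1) are both empty.
Hence every string is accepted by M1 iff it is accepted by M2, and the two languages coincide.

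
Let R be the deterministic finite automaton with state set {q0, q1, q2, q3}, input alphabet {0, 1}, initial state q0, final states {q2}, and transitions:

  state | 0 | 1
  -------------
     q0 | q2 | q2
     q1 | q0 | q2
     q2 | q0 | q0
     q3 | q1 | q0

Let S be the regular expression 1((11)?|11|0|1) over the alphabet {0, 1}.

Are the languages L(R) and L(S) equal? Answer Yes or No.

The string 0 is accepted by R but rejected by S.
So L(R) ≠ L(S).

No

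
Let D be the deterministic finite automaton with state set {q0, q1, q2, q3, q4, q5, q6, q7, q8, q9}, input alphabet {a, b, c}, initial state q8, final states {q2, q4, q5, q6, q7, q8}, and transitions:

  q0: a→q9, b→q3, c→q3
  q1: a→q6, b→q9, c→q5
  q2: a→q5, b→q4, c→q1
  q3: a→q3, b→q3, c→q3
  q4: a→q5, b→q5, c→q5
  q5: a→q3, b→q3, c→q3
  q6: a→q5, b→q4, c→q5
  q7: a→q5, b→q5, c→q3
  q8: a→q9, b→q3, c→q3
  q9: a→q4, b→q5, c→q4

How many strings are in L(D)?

10

The useful subgraph on states {q4, q5, q8, q9} is acyclic, so L(D) is finite; the longest accepting path visits 4 useful states, giving maximum string length 3.
Counting accepting paths from q8 by length: 1 of length 0, 3 of length 2, 6 of length 3. Total 10.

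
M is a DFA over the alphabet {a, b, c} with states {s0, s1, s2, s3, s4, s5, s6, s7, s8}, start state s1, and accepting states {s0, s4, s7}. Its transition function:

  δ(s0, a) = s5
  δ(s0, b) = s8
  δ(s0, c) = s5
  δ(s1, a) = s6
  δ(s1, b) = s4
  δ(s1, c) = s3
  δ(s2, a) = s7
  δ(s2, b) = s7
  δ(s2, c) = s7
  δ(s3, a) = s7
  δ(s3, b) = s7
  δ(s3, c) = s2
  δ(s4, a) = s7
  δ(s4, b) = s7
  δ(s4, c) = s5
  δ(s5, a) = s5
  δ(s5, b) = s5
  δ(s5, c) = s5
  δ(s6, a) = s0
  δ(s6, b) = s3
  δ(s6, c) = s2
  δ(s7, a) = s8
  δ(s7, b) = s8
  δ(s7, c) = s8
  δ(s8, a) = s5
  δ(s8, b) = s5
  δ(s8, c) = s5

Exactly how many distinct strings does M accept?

The useful subgraph on states {s0, s1, s2, s3, s4, s6, s7} is acyclic, so L(M) is finite; the longest accepting path visits 5 useful states, giving maximum string length 4.
Counting accepting paths from s1 by length: 1 of length 1, 5 of length 2, 8 of length 3, 3 of length 4. Total 17.

17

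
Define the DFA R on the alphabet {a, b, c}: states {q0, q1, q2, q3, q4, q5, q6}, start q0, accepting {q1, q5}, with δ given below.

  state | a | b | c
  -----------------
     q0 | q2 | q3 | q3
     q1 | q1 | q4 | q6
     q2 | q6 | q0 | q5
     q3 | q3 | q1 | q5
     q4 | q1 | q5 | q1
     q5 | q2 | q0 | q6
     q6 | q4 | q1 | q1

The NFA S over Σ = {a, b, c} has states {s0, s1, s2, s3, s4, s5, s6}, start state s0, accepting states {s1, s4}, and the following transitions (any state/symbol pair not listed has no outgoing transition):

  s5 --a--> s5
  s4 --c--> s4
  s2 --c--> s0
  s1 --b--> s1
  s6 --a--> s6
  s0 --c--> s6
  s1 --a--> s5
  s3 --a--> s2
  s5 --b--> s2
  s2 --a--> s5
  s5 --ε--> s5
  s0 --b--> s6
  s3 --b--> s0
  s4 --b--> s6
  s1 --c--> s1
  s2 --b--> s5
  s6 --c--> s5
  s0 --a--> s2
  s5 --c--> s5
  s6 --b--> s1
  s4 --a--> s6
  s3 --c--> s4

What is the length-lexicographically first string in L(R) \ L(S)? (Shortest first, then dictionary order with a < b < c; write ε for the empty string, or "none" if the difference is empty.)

ac

The string ac is accepted by R but not by S.
No shorter string lies in the difference, and ac is the lexicographically first length-2 string in L(R) \ L(S).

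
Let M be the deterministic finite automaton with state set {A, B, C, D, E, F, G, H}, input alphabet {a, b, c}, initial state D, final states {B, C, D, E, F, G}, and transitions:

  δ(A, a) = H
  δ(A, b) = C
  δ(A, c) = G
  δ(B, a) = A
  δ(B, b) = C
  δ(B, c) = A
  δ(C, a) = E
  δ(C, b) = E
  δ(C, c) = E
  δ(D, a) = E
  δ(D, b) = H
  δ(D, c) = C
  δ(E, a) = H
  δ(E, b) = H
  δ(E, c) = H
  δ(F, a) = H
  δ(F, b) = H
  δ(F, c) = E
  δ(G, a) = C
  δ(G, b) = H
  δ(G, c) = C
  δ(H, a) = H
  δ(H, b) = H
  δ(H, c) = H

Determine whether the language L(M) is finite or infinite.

finite

The useful states (reachable from D and able to reach an accepting state) are {C, D, E}.
Restricted to these states the transition graph has no cycle, so every accepting path has bounded length and L is finite.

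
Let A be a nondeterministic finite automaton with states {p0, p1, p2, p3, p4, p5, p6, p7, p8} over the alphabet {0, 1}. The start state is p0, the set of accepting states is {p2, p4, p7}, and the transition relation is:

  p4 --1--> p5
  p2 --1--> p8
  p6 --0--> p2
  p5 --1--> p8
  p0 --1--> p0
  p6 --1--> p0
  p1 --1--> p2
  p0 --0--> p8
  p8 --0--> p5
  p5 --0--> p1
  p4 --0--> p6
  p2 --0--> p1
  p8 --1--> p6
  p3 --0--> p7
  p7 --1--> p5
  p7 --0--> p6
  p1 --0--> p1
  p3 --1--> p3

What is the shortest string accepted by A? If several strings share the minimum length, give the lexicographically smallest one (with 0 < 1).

A breadth-first search from p0 reaches an accepting state first via the path p0 → p8 → p6 → p2 on input 010.
No string of length < 3 is accepted (BFS exhausts all shorter strings without reaching an accepting state), and 010 is the lexicographically least accepting string of length 3.

010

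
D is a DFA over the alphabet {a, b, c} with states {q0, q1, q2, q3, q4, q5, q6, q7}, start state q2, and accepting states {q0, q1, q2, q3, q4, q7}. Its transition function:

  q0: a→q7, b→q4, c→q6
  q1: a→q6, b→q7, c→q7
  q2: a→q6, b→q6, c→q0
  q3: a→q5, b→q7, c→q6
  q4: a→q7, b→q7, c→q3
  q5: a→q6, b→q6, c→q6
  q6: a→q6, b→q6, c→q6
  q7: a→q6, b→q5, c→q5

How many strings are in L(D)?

The useful subgraph on states {q0, q2, q3, q4, q7} is acyclic, so L(D) is finite; the longest accepting path visits 5 useful states, giving maximum string length 4.
Counting accepting paths from q2 by length: 1 of length 0, 1 of length 1, 2 of length 2, 3 of length 3, 1 of length 4. Total 8.

8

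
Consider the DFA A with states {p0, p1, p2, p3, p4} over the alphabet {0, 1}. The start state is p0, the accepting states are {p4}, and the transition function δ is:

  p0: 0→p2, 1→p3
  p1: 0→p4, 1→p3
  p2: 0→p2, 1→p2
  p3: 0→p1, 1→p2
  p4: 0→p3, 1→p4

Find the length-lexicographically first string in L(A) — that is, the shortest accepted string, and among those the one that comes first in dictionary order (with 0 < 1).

A breadth-first search from p0 reaches an accepting state first via the path p0 → p3 → p1 → p4 on input 100.
No string of length < 3 is accepted (BFS exhausts all shorter strings without reaching an accepting state), and 100 is the lexicographically least accepting string of length 3.

100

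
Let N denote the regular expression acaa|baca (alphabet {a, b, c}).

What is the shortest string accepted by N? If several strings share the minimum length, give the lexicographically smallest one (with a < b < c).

acaa

By inspection of the expression, no string of length less than 4 matches, and acaa is the lexicographically first match of length 4.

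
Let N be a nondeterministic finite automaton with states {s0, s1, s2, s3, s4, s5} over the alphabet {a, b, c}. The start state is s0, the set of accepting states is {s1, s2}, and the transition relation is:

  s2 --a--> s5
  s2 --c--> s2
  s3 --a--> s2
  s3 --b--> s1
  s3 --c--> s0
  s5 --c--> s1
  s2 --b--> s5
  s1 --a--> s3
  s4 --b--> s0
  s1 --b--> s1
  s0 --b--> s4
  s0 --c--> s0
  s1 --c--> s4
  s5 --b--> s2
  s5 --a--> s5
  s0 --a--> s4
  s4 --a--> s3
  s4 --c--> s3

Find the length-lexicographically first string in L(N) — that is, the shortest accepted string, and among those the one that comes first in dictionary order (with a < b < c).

A breadth-first search from s0 reaches an accepting state first via the path s0 → s4 → s3 → s2 on input aaa.
No string of length < 3 is accepted (BFS exhausts all shorter strings without reaching an accepting state), and aaa is the lexicographically least accepting string of length 3.

aaa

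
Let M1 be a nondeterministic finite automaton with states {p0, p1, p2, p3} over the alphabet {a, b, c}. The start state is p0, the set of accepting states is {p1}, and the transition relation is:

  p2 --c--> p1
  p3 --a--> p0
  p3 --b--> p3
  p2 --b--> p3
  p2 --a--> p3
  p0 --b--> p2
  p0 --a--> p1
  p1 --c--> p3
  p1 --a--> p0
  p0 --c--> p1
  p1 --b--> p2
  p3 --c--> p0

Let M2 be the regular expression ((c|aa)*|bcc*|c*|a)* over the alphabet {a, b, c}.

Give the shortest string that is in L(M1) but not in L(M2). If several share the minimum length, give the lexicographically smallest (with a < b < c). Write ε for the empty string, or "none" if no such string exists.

baaa

The string baaa is accepted by M1 but not by M2.
No shorter string lies in the difference, and baaa is the lexicographically first length-4 string in L(M1) \ L(M2).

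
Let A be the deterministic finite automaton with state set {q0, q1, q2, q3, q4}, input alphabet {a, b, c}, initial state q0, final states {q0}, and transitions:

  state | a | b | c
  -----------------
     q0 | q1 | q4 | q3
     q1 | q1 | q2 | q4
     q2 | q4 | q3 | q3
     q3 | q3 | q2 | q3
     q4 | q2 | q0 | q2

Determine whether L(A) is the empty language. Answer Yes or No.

No

The empty string ε is accepted: the run q0 ends in the accepting state q0.
Since at least one string is accepted, L(A) is not empty.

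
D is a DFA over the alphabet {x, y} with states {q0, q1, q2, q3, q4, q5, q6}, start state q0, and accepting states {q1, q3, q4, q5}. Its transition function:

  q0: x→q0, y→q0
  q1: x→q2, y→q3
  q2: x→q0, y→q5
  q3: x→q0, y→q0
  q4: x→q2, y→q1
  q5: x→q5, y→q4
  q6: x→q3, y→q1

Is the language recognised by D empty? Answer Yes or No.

Yes

The states reachable from the start state are {q0}.
None of the accepting states {q1, q3, q4, q5} is reachable, so no string is accepted and L(D) = ∅.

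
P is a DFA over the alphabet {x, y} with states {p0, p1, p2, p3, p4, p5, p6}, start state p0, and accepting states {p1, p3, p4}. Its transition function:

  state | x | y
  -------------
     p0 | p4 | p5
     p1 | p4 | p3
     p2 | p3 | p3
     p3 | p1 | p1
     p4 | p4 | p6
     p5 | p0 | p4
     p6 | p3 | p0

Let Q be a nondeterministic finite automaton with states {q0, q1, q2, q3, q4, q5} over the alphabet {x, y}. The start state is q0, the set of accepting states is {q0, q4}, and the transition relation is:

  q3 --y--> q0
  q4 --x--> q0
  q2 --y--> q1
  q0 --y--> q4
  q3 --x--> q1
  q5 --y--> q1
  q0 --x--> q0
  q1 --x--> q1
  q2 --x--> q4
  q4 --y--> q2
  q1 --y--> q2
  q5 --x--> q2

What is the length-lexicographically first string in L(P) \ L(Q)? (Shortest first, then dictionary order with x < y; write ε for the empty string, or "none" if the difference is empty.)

The string yy is accepted by P but not by Q.
No shorter string lies in the difference, and yy is the lexicographically first length-2 string in L(P) \ L(Q).

yy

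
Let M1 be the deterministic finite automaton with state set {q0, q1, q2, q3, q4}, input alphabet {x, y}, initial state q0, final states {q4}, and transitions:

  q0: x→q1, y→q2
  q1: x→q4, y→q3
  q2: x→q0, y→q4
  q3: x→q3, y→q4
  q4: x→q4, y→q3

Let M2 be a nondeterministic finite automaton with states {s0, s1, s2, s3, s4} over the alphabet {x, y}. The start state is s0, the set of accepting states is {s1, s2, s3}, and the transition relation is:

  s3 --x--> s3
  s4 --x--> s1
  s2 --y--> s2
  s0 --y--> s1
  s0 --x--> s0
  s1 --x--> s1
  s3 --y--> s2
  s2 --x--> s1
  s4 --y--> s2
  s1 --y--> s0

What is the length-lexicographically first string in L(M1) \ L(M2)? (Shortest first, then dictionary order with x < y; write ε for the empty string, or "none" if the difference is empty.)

xx

The string xx is accepted by M1 but not by M2.
No shorter string lies in the difference, and xx is the lexicographically first length-2 string in L(M1) \ L(M2).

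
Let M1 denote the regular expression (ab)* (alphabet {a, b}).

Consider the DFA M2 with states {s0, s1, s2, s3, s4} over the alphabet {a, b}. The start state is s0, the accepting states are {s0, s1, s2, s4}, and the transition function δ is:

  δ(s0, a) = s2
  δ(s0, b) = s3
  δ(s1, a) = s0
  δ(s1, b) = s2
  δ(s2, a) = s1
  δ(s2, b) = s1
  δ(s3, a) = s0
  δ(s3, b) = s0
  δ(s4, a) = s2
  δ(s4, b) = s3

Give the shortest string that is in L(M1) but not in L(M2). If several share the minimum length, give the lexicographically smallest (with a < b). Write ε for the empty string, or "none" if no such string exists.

abab

The string abab is accepted by M1 but not by M2.
No shorter string lies in the difference, and abab is the lexicographically first length-4 string in L(M1) \ L(M2).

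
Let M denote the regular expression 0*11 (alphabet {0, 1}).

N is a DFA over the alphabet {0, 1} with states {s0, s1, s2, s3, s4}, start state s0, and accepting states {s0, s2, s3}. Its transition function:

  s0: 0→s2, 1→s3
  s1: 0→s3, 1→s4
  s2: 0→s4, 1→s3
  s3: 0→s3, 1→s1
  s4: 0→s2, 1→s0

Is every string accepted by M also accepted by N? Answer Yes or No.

The string 11 is in L(M) but not in L(N).
So L(M) ⊄ L(N).

No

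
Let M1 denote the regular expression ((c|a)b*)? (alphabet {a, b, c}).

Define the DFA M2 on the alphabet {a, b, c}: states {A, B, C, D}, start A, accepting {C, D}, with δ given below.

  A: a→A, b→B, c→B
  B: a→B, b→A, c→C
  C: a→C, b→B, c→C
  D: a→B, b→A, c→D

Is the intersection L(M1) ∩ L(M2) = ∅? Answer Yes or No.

Yes

Converting the expression M1 to a DFA (subset construction, then merging equivalent states) gives the minimal DFA with states {r0, r1, r2}, start state r0, accepting states {r0, r1} and transitions r0: a→r1, b→r2, c→r1; r1: a→r2, b→r1, c→r2; r2: a→r2, b→r2, c→r2.
Exploring the product automaton M1 × M2 from the start pair (r0, A), following both machines on each input symbol, reaches 6 state pairs: (r0, A), (r1, A), (r2, B), (r1, B), (r2, A), (r2, C).
M1 accepts in {r0, r1} and M2 accepts in {C, D}; no reachable pair has both components accepting, so no string drives both machines to acceptance simultaneously and L(M1) ∩ L(M2) = ∅.
So no string is accepted by both, and the intersection is empty.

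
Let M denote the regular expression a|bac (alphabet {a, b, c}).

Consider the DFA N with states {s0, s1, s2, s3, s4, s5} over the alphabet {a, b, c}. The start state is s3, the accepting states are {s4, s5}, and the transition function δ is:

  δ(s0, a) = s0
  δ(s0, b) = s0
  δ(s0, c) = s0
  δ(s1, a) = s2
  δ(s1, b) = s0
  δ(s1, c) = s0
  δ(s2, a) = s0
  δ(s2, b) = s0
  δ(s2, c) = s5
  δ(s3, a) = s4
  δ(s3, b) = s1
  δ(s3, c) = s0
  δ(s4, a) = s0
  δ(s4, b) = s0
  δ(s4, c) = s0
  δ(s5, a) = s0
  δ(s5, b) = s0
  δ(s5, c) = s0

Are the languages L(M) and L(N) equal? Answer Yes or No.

Converting the expression M to a DFA (subset construction, then merging equivalent states) gives the minimal DFA with states {m0, m1, m2, m3, m4}, start state m0, accepting states {m1} and transitions m0: a→m1, b→m2, c→m3; m1: a→m3, b→m3, c→m3; m2: a→m4, b→m3, c→m3; m3: a→m3, b→m3, c→m3; m4: a→m3, b→m3, c→m1.
Exploring the product automaton M × N from the start pair (m0, s3), following both machines on each input symbol, reaches 6 state pairs: (m0, s3), (m1, s4), (m2, s1), (m3, s0), (m4, s2), (m1, s5).
M accepts in {m1} and N accepts in {s4, s5}. In every reachable pair the two components are either both accepting — (m1, s4), (m1, s5) — or both non-accepting, so no string is accepted by exactly one of the machines: L(M) \ L(N) and L(N) \ L(M) are both empty.
Hence every string is accepted by M iff it is accepted by N, and the two languages coincide.

Yes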